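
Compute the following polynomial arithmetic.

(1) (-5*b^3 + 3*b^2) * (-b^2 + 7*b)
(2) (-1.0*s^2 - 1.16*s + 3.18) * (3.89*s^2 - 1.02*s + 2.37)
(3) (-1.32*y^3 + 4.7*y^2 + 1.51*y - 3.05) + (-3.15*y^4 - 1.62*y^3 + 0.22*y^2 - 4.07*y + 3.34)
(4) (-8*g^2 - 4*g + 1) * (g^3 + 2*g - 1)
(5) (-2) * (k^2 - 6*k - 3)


(1) = 5*b^5 - 38*b^4 + 21*b^3
(2) = -3.89*s^4 - 3.4924*s^3 + 11.1834*s^2 - 5.9928*s + 7.5366
(3) = -3.15*y^4 - 2.94*y^3 + 4.92*y^2 - 2.56*y + 0.29
(4) = -8*g^5 - 4*g^4 - 15*g^3 + 6*g - 1
(5) = -2*k^2 + 12*k + 6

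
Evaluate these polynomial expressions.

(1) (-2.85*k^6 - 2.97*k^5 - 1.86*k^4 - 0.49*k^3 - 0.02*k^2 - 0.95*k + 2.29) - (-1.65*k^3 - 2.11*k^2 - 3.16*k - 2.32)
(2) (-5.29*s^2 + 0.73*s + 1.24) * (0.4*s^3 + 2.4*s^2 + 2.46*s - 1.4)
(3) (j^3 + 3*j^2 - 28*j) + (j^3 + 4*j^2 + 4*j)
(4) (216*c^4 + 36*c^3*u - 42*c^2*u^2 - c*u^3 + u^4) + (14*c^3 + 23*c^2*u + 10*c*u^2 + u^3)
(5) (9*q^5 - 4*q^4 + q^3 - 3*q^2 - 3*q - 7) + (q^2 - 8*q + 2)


(1) = -2.85*k^6 - 2.97*k^5 - 1.86*k^4 + 1.16*k^3 + 2.09*k^2 + 2.21*k + 4.61
(2) = -2.116*s^5 - 12.404*s^4 - 10.7654*s^3 + 12.1778*s^2 + 2.0284*s - 1.736
(3) = 2*j^3 + 7*j^2 - 24*j
(4) = 216*c^4 + 36*c^3*u + 14*c^3 - 42*c^2*u^2 + 23*c^2*u - c*u^3 + 10*c*u^2 + u^4 + u^3
(5) = 9*q^5 - 4*q^4 + q^3 - 2*q^2 - 11*q - 5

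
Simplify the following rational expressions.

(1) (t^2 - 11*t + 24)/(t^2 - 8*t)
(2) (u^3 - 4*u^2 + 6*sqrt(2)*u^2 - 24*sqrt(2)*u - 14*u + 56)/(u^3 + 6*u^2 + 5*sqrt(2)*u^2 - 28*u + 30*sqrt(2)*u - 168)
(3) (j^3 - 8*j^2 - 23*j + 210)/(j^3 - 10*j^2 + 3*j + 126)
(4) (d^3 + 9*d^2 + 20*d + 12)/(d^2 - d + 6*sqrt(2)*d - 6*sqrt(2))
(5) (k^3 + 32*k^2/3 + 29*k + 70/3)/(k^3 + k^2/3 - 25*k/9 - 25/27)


(1) = (t - 3)/t
(2) = (u^2 + u*(-4 - sqrt(2)) + 4*sqrt(2))/(u^2 + u*(6 - 2*sqrt(2)) - 12*sqrt(2))
(3) = (j + 5)/(j + 3)
(4) = (d^3 + 9*d^2 + 20*d + 12)/(d^2 + d*(-1 + 6*sqrt(2)) - 6*sqrt(2))
(5) = (9*k^2 + 81*k + 126)/(9*k^2 - 12*k - 5)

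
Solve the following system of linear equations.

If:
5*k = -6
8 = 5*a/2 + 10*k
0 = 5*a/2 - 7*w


Then:
a = 8
k = -6/5
w = 20/7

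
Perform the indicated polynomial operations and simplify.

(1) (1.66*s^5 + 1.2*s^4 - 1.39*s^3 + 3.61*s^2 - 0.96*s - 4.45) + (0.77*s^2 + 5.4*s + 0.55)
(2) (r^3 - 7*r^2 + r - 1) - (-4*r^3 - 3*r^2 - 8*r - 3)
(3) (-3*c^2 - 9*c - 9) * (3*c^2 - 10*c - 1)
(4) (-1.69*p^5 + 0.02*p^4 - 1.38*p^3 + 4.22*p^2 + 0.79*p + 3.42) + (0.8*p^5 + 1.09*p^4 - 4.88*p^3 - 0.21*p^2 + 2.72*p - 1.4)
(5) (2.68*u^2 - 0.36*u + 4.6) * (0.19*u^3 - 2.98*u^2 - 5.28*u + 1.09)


(1) = 1.66*s^5 + 1.2*s^4 - 1.39*s^3 + 4.38*s^2 + 4.44*s - 3.9
(2) = 5*r^3 - 4*r^2 + 9*r + 2
(3) = -9*c^4 + 3*c^3 + 66*c^2 + 99*c + 9
(4) = -0.89*p^5 + 1.11*p^4 - 6.26*p^3 + 4.01*p^2 + 3.51*p + 2.02
(5) = 0.5092*u^5 - 8.0548*u^4 - 12.2036*u^3 - 8.886*u^2 - 24.6804*u + 5.014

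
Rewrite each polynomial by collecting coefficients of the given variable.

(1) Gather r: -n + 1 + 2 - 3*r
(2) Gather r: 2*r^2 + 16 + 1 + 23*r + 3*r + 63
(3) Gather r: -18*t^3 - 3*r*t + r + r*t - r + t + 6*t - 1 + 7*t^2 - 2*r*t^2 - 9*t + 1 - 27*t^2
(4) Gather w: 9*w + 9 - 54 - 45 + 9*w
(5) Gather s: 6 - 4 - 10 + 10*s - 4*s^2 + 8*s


(1) = -n - 3*r + 3
(2) = 2*r^2 + 26*r + 80
(3) = r*(-2*t^2 - 2*t) - 18*t^3 - 20*t^2 - 2*t
(4) = 18*w - 90
(5) = -4*s^2 + 18*s - 8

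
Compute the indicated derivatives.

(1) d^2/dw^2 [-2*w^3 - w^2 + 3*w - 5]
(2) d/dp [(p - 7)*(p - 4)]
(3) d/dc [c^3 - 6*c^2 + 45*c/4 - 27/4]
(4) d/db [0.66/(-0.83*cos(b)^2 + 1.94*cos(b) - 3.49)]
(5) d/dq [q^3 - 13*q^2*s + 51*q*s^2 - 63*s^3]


(1) = -12*w - 2
(2) = 2*p - 11
(3) = 3*c^2 - 12*c + 45/4
(4) = (1.2804 - 1.0956*cos(b))*sin(b)/(0.83*cos(b)^2 - 1.94*cos(b) + 3.49)^2
(5) = 3*q^2 - 26*q*s + 51*s^2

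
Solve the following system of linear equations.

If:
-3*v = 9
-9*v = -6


Then:
No Solution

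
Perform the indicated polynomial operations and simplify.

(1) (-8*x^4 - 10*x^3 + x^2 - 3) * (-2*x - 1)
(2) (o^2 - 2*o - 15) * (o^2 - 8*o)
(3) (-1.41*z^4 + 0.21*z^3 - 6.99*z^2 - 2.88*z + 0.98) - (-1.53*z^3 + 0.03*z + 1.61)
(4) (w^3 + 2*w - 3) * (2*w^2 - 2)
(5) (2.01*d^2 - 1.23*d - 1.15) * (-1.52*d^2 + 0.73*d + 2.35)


(1) = 16*x^5 + 28*x^4 + 8*x^3 - x^2 + 6*x + 3
(2) = o^4 - 10*o^3 + o^2 + 120*o
(3) = -1.41*z^4 + 1.74*z^3 - 6.99*z^2 - 2.91*z - 0.63
(4) = 2*w^5 + 2*w^3 - 6*w^2 - 4*w + 6
(5) = -3.0552*d^4 + 3.3369*d^3 + 5.5736*d^2 - 3.73*d - 2.7025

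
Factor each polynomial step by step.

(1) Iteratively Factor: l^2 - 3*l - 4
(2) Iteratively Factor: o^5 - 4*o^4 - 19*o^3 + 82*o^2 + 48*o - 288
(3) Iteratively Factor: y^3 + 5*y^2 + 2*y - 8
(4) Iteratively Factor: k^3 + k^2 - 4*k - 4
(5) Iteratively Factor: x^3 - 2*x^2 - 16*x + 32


(1) = (l + 1)*(l - 4)
(2) = (o - 3)*(o^4 - o^3 - 22*o^2 + 16*o + 96) = (o - 3)*(o + 2)*(o^3 - 3*o^2 - 16*o + 48) = (o - 3)*(o + 2)*(o + 4)*(o^2 - 7*o + 12) = (o - 4)*(o - 3)*(o + 2)*(o + 4)*(o - 3)
(3) = (y - 1)*(y^2 + 6*y + 8) = (y - 1)*(y + 4)*(y + 2)
(4) = (k - 2)*(k^2 + 3*k + 2) = (k - 2)*(k + 2)*(k + 1)
(5) = (x - 4)*(x^2 + 2*x - 8) = (x - 4)*(x - 2)*(x + 4)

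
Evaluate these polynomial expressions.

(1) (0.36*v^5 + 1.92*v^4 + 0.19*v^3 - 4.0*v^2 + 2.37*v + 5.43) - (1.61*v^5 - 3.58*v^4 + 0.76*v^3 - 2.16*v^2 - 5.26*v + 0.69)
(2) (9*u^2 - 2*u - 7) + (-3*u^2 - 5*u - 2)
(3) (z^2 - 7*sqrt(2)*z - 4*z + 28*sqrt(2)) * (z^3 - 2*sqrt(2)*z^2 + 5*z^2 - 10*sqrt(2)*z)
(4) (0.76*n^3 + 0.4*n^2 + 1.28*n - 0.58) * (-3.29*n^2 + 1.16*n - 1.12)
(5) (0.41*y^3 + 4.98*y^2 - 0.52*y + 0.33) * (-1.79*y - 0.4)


(1) = -1.25*v^5 + 5.5*v^4 - 0.57*v^3 - 1.84*v^2 + 7.63*v + 4.74
(2) = 6*u^2 - 7*u - 9
(3) = z^5 - 9*sqrt(2)*z^4 + z^4 - 9*sqrt(2)*z^3 + 8*z^3 + 28*z^2 + 180*sqrt(2)*z^2 - 560*z
(4) = -2.5004*n^5 - 0.4344*n^4 - 4.5984*n^3 + 2.945*n^2 - 2.1064*n + 0.6496
(5) = -0.7339*y^4 - 9.0782*y^3 - 1.0612*y^2 - 0.3827*y - 0.132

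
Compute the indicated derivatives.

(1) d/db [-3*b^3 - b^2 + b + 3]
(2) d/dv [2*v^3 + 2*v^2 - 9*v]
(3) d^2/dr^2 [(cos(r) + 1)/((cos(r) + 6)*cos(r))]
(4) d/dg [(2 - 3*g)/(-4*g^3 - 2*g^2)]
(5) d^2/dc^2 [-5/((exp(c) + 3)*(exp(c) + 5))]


(1) = -9*b^2 - 2*b + 1
(2) = 6*v^2 + 4*v - 9
(3) = (2*sin(r)^4/cos(r)^3 + sin(r)^2 - 17 - 26/cos(r) + 36/cos(r)^2 + 70/cos(r)^3)/(cos(r) + 6)^3
(4) = (-12*g^2 + 9*g + 4)/(2*g^3*(4*g^2 + 4*g + 1))
(5) = 20*(-exp(3*c) - 6*exp(2*c) - exp(c) + 30)*exp(c)/(exp(6*c) + 24*exp(5*c) + 237*exp(4*c) + 1232*exp(3*c) + 3555*exp(2*c) + 5400*exp(c) + 3375)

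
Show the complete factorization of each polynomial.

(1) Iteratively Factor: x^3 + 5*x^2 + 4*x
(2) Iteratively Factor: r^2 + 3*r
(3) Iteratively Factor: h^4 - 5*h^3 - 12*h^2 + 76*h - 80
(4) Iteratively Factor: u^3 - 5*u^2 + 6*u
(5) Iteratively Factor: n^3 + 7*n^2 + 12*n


(1) = (x + 1)*(x^2 + 4*x) = (x + 1)*(x + 4)*(x)
(2) = (r + 3)*(r)
(3) = (h + 4)*(h^3 - 9*h^2 + 24*h - 20) = (h - 5)*(h + 4)*(h^2 - 4*h + 4) = (h - 5)*(h - 2)*(h + 4)*(h - 2)
(4) = (u - 3)*(u^2 - 2*u) = u*(u - 3)*(u - 2)
(5) = (n + 3)*(n^2 + 4*n) = n*(n + 3)*(n + 4)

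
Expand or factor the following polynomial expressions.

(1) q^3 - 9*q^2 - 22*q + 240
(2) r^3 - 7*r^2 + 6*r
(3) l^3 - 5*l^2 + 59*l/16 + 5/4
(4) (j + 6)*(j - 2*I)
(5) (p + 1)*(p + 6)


(1) = (q - 8)*(q - 6)*(q + 5)
(2) = r*(r - 6)*(r - 1)
(3) = (l - 4)*(l - 5/4)*(l + 1/4)
(4) = j^2 + 6*j - 2*I*j - 12*I
(5) = p^2 + 7*p + 6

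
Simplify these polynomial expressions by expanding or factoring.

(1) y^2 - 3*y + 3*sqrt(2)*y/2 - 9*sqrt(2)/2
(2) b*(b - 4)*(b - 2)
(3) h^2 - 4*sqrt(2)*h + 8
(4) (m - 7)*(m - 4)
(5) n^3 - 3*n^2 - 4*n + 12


(1) = (y - 3)*(y + 3*sqrt(2)/2)
(2) = b^3 - 6*b^2 + 8*b
(3) = (h - 2*sqrt(2))^2
(4) = m^2 - 11*m + 28
(5) = (n - 3)*(n - 2)*(n + 2)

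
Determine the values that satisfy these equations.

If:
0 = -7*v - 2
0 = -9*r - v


Then:
r = 2/63
v = -2/7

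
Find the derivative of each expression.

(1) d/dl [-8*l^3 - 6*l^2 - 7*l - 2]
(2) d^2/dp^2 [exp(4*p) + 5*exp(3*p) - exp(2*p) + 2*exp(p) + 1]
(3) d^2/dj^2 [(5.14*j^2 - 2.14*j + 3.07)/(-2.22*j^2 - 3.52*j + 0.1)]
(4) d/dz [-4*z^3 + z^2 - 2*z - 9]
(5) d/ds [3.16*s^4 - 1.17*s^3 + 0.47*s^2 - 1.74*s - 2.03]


(1) = -24*l^2 - 12*l - 7
(2) = (16*exp(3*p) + 45*exp(2*p) - 4*exp(p) + 2)*exp(p)
(3) = (101.425584*j^3 - 97.627608*j^2 - 141.090768*j - 76.036376)/(10.941048*j^6 + 52.043904*j^5 + 81.041544*j^4 + 38.925568*j^3 - 3.65052*j^2 + 0.1056*j - 0.001)
(4) = -12*z^2 + 2*z - 2
(5) = 12.64*s^3 - 3.51*s^2 + 0.94*s - 1.74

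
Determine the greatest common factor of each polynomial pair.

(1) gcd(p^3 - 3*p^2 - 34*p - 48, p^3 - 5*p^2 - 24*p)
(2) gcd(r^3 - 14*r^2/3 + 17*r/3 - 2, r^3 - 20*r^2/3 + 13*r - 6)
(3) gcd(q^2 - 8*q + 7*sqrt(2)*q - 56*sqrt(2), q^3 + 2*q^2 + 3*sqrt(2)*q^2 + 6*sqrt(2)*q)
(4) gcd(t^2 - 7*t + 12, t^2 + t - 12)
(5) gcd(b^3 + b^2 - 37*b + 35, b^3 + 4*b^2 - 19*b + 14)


(1) = p^2 - 5*p - 24
(2) = gcd((r - 3)*(r - 1)*(r - 2/3), (r - 3)^2*(r - 2/3)) = r^2 - 11*r/3 + 2
(3) = 1
(4) = gcd((t - 4)*(t - 3), (t - 3)*(t + 4)) = t - 3
(5) = b^2 + 6*b - 7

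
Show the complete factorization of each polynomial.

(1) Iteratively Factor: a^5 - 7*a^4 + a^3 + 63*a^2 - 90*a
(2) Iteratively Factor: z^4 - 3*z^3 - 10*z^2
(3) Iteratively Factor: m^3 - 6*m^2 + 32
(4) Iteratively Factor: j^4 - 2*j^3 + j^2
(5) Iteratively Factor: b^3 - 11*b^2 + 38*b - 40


(1) = (a + 3)*(a^4 - 10*a^3 + 31*a^2 - 30*a) = (a - 2)*(a + 3)*(a^3 - 8*a^2 + 15*a) = a*(a - 2)*(a + 3)*(a^2 - 8*a + 15) = a*(a - 3)*(a - 2)*(a + 3)*(a - 5)
(2) = (z)*(z^3 - 3*z^2 - 10*z) = z*(z + 2)*(z^2 - 5*z) = z^2*(z + 2)*(z - 5)
(3) = (m - 4)*(m^2 - 2*m - 8) = (m - 4)^2*(m + 2)
(4) = (j - 1)*(j^3 - j^2) = j*(j - 1)*(j^2 - j) = j*(j - 1)^2*(j)
(5) = (b - 2)*(b^2 - 9*b + 20) = (b - 4)*(b - 2)*(b - 5)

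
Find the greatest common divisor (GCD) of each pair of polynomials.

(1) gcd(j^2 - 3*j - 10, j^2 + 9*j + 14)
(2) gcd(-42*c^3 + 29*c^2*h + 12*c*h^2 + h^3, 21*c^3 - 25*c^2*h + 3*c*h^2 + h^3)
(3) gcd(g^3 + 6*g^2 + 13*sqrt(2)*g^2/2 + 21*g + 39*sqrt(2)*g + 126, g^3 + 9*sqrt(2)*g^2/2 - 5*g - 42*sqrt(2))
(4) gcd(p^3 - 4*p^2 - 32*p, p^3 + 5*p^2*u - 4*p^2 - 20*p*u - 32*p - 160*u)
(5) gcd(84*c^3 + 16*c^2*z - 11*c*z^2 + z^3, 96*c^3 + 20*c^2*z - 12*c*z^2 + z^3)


(1) = gcd((j - 5)*(j + 2), (j + 2)*(j + 7)) = j + 2
(2) = gcd((-c + h)*(6*c + h)*(7*c + h), (-3*c + h)*(-c + h)*(7*c + h)) = 7*c^2 - 6*c*h - h^2
(3) = g^2 + 13*sqrt(2)*g/2 + 21
(4) = p^2 - 4*p - 32
(5) = -12*c^2 - 4*c*z + z^2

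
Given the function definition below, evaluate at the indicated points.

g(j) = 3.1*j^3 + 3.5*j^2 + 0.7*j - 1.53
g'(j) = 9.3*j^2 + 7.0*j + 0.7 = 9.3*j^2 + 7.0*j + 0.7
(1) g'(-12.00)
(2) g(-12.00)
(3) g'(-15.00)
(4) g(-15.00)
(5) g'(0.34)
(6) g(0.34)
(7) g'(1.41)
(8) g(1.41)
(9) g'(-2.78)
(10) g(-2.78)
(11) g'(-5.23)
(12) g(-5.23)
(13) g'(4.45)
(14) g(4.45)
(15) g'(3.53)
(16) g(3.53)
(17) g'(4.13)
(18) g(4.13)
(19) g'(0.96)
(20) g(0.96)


(1) = 1255.90
(2) = -4862.73
(3) = 1988.20
(4) = -9687.03
(5) = 4.16
(6) = -0.77
(7) = 29.06
(8) = 15.11
(9) = 53.11
(10) = -43.03
(11) = 218.47
(12) = -352.93
(13) = 216.01
(14) = 344.07
(15) = 141.30
(16) = 180.91
(17) = 188.24
(18) = 279.44
(19) = 15.99
(20) = 5.11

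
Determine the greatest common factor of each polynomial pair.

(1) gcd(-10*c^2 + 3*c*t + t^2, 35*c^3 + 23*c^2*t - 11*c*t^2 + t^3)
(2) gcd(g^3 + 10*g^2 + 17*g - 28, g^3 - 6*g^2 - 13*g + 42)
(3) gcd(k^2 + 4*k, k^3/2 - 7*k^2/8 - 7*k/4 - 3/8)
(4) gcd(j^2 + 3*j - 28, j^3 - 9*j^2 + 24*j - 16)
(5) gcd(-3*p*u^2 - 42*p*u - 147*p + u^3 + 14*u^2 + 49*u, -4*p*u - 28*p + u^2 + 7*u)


(1) = gcd((-2*c + t)*(5*c + t), (-7*c + t)*(-5*c + t)*(c + t)) = 1
(2) = gcd((g - 1)*(g + 4)*(g + 7), (g - 7)*(g - 2)*(g + 3)) = 1
(3) = 1
(4) = gcd((j - 4)*(j + 7), (j - 4)^2*(j - 1)) = j - 4
(5) = gcd((-3*p + u)*(u + 7)^2, (-4*p + u)*(u + 7)) = u + 7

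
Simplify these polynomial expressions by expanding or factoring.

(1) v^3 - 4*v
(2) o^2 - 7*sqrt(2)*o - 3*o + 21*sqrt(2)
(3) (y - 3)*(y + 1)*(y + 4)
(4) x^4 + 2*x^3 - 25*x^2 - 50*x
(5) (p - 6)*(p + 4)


(1) = v*(v - 2)*(v + 2)
(2) = (o - 3)*(o - 7*sqrt(2))
(3) = y^3 + 2*y^2 - 11*y - 12
(4) = x*(x - 5)*(x + 2)*(x + 5)
(5) = p^2 - 2*p - 24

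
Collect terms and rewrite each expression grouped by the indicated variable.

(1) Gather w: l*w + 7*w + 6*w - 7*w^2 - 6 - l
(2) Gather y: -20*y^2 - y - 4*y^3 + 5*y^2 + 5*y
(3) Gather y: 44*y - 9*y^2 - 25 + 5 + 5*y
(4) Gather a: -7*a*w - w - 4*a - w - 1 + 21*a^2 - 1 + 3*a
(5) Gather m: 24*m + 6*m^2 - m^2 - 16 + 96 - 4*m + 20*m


(1) = -l - 7*w^2 + w*(l + 13) - 6
(2) = -4*y^3 - 15*y^2 + 4*y
(3) = -9*y^2 + 49*y - 20
(4) = 21*a^2 + a*(-7*w - 1) - 2*w - 2
(5) = 5*m^2 + 40*m + 80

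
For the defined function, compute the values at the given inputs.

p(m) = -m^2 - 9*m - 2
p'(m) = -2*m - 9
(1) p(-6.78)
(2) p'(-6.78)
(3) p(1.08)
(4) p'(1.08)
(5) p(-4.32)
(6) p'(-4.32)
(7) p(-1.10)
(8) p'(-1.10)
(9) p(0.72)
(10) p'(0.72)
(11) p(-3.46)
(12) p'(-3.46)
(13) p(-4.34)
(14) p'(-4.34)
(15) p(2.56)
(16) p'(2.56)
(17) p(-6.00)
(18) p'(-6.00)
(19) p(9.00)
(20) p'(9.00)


(1) = 13.05
(2) = 4.56
(3) = -12.89
(4) = -11.16
(5) = 18.22
(6) = -0.36
(7) = 6.69
(8) = -6.80
(9) = -9.00
(10) = -10.44
(11) = 17.17
(12) = -2.08
(13) = 18.22
(14) = -0.32
(15) = -31.59
(16) = -14.12
(17) = 16.00
(18) = 3.00
(19) = -164.00
(20) = -27.00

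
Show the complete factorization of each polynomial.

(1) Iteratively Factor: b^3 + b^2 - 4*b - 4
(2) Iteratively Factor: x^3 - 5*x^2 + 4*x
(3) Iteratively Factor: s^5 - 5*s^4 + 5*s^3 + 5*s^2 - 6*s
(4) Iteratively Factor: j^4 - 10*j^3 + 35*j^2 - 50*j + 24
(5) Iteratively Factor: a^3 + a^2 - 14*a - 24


(1) = (b - 2)*(b^2 + 3*b + 2) = (b - 2)*(b + 1)*(b + 2)
(2) = (x - 4)*(x^2 - x) = (x - 4)*(x - 1)*(x)
(3) = (s - 3)*(s^4 - 2*s^3 - s^2 + 2*s) = (s - 3)*(s + 1)*(s^3 - 3*s^2 + 2*s) = (s - 3)*(s - 1)*(s + 1)*(s^2 - 2*s) = (s - 3)*(s - 2)*(s - 1)*(s + 1)*(s)
(4) = (j - 1)*(j^3 - 9*j^2 + 26*j - 24) = (j - 3)*(j - 1)*(j^2 - 6*j + 8) = (j - 3)*(j - 2)*(j - 1)*(j - 4)
(5) = (a - 4)*(a^2 + 5*a + 6) = (a - 4)*(a + 3)*(a + 2)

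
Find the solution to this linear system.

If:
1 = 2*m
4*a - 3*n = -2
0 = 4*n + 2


Then:
a = -7/8
m = 1/2
n = -1/2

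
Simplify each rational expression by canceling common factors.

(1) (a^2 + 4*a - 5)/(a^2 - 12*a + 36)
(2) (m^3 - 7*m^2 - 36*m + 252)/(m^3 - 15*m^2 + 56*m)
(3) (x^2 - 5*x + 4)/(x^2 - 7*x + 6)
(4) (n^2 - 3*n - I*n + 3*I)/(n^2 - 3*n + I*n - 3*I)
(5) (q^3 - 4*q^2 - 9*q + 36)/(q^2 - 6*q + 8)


(1) = (a^2 + 4*a - 5)/(a^2 - 12*a + 36)
(2) = (m^2 - 36)/(m^2 - 8*m)
(3) = (x - 4)/(x - 6)
(4) = (n - I)/(n + I)
(5) = (q^2 - 9)/(q - 2)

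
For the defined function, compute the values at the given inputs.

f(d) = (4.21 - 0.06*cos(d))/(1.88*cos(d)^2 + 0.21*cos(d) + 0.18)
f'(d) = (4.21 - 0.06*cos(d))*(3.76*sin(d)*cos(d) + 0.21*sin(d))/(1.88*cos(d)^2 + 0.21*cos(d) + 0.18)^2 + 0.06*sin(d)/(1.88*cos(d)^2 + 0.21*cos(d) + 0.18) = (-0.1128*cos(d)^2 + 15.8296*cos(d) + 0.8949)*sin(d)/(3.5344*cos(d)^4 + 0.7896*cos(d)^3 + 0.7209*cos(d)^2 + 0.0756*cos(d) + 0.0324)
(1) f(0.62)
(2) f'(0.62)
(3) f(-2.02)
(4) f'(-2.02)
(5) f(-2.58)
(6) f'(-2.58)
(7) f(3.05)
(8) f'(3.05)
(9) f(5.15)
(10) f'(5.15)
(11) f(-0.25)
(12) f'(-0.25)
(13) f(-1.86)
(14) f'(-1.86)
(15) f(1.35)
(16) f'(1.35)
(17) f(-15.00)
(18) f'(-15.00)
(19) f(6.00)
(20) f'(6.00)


(1) = 2.61
(2) = 3.12
(3) = 9.56
(4) = 27.50
(5) = 3.16
(6) = 3.68
(7) = 2.33
(8) = -0.41
(9) = 6.90
(10) = -18.66
(11) = 1.93
(12) = -0.86
(13) = 15.48
(14) = 46.66
(15) = 13.27
(16) = 42.52
(17) = 3.85
(18) = 5.96
(19) = 1.96
(20) = -1.00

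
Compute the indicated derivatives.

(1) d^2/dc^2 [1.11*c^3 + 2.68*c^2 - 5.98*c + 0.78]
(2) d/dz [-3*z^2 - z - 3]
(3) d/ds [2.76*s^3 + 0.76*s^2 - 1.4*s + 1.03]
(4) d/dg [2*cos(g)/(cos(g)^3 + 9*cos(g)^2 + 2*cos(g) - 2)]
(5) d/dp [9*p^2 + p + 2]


(1) = 6.66*c + 5.36
(2) = -6*z - 1
(3) = 8.28*s^2 + 1.52*s - 1.4
(4) = 32*(2*cos(g)^3 + 9*cos(g)^2 + 2)*sin(g)/(11*cos(g) + 18*cos(2*g) + cos(3*g) + 10)^2
(5) = 18*p + 1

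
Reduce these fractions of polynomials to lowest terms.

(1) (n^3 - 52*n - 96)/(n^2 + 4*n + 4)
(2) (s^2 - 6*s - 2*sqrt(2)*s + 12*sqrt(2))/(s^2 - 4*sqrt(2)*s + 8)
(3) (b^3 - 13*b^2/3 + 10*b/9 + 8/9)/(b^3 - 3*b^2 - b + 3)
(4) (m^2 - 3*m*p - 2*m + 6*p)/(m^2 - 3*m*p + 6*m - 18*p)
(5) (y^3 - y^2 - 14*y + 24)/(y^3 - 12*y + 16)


(1) = (n^2 - 2*n - 48)/(n + 2)
(2) = (s - 6)/(s - 2*sqrt(2))
(3) = (9*b^3 - 39*b^2 + 10*b + 8)/(9*b^3 - 27*b^2 - 9*b + 27)
(4) = (m - 2)/(m + 6)
(5) = (y - 3)/(y - 2)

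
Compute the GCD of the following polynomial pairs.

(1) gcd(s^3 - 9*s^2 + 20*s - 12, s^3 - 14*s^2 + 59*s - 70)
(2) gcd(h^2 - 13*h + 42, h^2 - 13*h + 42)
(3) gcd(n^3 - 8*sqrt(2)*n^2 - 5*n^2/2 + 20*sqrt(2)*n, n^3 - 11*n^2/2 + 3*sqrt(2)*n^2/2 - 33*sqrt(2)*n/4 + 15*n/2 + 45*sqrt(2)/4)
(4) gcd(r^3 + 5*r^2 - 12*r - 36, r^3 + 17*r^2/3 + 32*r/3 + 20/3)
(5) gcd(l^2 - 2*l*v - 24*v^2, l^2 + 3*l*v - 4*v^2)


(1) = gcd((s - 6)*(s - 2)*(s - 1), (s - 7)*(s - 5)*(s - 2)) = s - 2
(2) = gcd((h - 7)*(h - 6), (h - 7)*(h - 6)) = h^2 - 13*h + 42
(3) = gcd(n*(n - 5/2)*(n - 8*sqrt(2)), (n - 3)*(n - 5/2)*(n + 3*sqrt(2)/2)) = n - 5/2
(4) = gcd((r - 3)*(r + 2)*(r + 6), (r + 5/3)*(r + 2)^2) = r + 2
(5) = l + 4*v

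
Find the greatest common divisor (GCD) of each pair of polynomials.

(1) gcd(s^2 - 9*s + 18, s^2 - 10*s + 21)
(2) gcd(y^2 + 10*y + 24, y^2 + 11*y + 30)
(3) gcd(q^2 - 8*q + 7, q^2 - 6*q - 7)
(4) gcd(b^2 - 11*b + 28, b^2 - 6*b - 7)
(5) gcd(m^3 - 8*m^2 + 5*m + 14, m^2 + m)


(1) = s - 3
(2) = gcd((y + 4)*(y + 6), (y + 5)*(y + 6)) = y + 6
(3) = gcd((q - 7)*(q - 1), (q - 7)*(q + 1)) = q - 7
(4) = gcd((b - 7)*(b - 4), (b - 7)*(b + 1)) = b - 7
(5) = m + 1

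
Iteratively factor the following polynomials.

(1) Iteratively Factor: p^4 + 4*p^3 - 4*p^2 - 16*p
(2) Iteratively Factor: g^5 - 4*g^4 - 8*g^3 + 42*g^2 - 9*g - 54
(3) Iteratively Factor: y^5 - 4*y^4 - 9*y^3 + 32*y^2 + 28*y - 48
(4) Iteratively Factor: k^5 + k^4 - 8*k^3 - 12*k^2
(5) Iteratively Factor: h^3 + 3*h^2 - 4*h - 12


(1) = (p + 2)*(p^3 + 2*p^2 - 8*p) = p*(p + 2)*(p^2 + 2*p - 8) = p*(p + 2)*(p + 4)*(p - 2)
(2) = (g - 2)*(g^4 - 2*g^3 - 12*g^2 + 18*g + 27) = (g - 2)*(g + 3)*(g^3 - 5*g^2 + 3*g + 9) = (g - 3)*(g - 2)*(g + 3)*(g^2 - 2*g - 3) = (g - 3)*(g - 2)*(g + 1)*(g + 3)*(g - 3)
(3) = (y + 2)*(y^4 - 6*y^3 + 3*y^2 + 26*y - 24) = (y + 2)^2*(y^3 - 8*y^2 + 19*y - 12) = (y - 1)*(y + 2)^2*(y^2 - 7*y + 12) = (y - 4)*(y - 1)*(y + 2)^2*(y - 3)
(4) = (k)*(k^4 + k^3 - 8*k^2 - 12*k) = k*(k + 2)*(k^3 - k^2 - 6*k) = k^2*(k + 2)*(k^2 - k - 6) = k^2*(k - 3)*(k + 2)*(k + 2)
(5) = (h - 2)*(h^2 + 5*h + 6) = (h - 2)*(h + 3)*(h + 2)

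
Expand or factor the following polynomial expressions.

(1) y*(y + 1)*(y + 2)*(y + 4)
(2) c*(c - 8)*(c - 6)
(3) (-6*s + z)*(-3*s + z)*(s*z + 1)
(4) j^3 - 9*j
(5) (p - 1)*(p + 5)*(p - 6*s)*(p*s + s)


(1) = y^4 + 7*y^3 + 14*y^2 + 8*y
(2) = c^3 - 14*c^2 + 48*c
(3) = 18*s^3*z - 9*s^2*z^2 + 18*s^2 + s*z^3 - 9*s*z + z^2
(4) = j*(j - 3)*(j + 3)
(5) = p^4*s - 6*p^3*s^2 + 5*p^3*s - 30*p^2*s^2 - p^2*s + 6*p*s^2 - 5*p*s + 30*s^2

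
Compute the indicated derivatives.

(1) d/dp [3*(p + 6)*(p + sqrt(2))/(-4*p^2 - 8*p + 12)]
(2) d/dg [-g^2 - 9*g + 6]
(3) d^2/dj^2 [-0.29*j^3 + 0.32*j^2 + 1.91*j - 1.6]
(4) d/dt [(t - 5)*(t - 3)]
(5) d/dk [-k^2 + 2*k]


(1) = 3*(2*(p + 1)*(p + 6)*(p + sqrt(2)) - (2*p + sqrt(2) + 6)*(p^2 + 2*p - 3))/(4*(p^2 + 2*p - 3)^2)
(2) = -2*g - 9
(3) = 0.64 - 1.74*j
(4) = 2*t - 8
(5) = 2 - 2*k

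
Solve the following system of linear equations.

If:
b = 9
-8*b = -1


Then:
No Solution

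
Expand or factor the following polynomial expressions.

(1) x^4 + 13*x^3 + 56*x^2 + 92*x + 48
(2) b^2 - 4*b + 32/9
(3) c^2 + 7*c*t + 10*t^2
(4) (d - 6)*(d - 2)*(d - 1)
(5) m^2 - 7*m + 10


(1) = (x + 1)*(x + 2)*(x + 4)*(x + 6)
(2) = (b - 8/3)*(b - 4/3)
(3) = (c + 2*t)*(c + 5*t)
(4) = d^3 - 9*d^2 + 20*d - 12
(5) = (m - 5)*(m - 2)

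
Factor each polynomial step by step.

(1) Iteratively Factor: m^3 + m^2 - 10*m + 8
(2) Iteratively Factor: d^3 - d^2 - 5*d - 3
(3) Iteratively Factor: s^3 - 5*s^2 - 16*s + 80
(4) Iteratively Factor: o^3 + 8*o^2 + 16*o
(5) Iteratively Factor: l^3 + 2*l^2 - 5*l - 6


(1) = (m + 4)*(m^2 - 3*m + 2) = (m - 1)*(m + 4)*(m - 2)
(2) = (d + 1)*(d^2 - 2*d - 3) = (d - 3)*(d + 1)*(d + 1)
(3) = (s - 4)*(s^2 - s - 20) = (s - 5)*(s - 4)*(s + 4)
(4) = (o)*(o^2 + 8*o + 16) = o*(o + 4)*(o + 4)
(5) = (l + 3)*(l^2 - l - 2) = (l - 2)*(l + 3)*(l + 1)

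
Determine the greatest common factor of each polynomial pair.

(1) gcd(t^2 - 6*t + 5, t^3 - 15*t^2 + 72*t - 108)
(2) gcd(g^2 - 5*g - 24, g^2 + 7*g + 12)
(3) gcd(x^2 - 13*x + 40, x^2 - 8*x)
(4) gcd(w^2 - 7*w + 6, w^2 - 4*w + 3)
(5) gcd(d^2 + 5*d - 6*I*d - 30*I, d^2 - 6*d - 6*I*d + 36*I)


(1) = 1
(2) = g + 3
(3) = gcd((x - 8)*(x - 5), x*(x - 8)) = x - 8
(4) = w - 1
(5) = gcd((d + 5)*(d - 6*I), (d - 6)*(d - 6*I)) = d - 6*I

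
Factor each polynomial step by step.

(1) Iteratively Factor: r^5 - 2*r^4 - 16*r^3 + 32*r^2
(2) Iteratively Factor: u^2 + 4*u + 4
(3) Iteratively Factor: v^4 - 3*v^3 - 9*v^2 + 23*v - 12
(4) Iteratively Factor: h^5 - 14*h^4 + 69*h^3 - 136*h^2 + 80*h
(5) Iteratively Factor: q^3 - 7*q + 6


(1) = (r)*(r^4 - 2*r^3 - 16*r^2 + 32*r) = r*(r - 4)*(r^3 + 2*r^2 - 8*r) = r*(r - 4)*(r - 2)*(r^2 + 4*r) = r^2*(r - 4)*(r - 2)*(r + 4)
(2) = (u + 2)*(u + 2)
(3) = (v - 4)*(v^3 + v^2 - 5*v + 3) = (v - 4)*(v - 1)*(v^2 + 2*v - 3) = (v - 4)*(v - 1)^2*(v + 3)
(4) = (h)*(h^4 - 14*h^3 + 69*h^2 - 136*h + 80) = h*(h - 5)*(h^3 - 9*h^2 + 24*h - 16) = h*(h - 5)*(h - 1)*(h^2 - 8*h + 16) = h*(h - 5)*(h - 4)*(h - 1)*(h - 4)
(5) = (q - 2)*(q^2 + 2*q - 3) = (q - 2)*(q - 1)*(q + 3)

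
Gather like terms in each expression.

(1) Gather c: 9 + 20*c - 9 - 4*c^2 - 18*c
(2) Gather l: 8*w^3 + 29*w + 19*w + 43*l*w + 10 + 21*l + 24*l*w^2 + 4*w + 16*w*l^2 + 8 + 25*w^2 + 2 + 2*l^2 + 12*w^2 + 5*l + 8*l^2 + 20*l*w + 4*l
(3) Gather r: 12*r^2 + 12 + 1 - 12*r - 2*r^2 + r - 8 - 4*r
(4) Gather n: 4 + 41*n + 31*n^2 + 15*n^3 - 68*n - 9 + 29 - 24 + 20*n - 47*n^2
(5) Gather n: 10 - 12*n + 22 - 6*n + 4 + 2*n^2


(1) = -4*c^2 + 2*c
(2) = l^2*(16*w + 10) + l*(24*w^2 + 63*w + 30) + 8*w^3 + 37*w^2 + 52*w + 20
(3) = 10*r^2 - 15*r + 5
(4) = 15*n^3 - 16*n^2 - 7*n
(5) = 2*n^2 - 18*n + 36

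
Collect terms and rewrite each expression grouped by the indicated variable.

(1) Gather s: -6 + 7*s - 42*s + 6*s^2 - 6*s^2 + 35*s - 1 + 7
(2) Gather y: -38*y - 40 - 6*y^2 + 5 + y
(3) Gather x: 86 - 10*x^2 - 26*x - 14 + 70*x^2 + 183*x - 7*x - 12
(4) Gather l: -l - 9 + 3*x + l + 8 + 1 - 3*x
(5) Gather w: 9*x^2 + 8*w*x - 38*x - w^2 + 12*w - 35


(1) = 0
(2) = -6*y^2 - 37*y - 35
(3) = 60*x^2 + 150*x + 60
(4) = 0
(5) = -w^2 + w*(8*x + 12) + 9*x^2 - 38*x - 35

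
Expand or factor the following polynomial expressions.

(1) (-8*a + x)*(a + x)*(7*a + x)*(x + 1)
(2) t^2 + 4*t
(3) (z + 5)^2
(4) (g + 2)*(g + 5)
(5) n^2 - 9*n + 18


(1) = -56*a^3*x - 56*a^3 - 57*a^2*x^2 - 57*a^2*x + x^4 + x^3
(2) = t*(t + 4)
(3) = z^2 + 10*z + 25
(4) = g^2 + 7*g + 10
(5) = (n - 6)*(n - 3)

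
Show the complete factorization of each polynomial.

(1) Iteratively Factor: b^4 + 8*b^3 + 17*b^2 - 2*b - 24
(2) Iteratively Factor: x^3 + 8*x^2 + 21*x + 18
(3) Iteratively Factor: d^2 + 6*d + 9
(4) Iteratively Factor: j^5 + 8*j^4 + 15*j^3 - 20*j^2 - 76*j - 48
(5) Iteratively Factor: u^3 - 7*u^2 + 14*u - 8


(1) = (b + 4)*(b^3 + 4*b^2 + b - 6) = (b + 3)*(b + 4)*(b^2 + b - 2) = (b - 1)*(b + 3)*(b + 4)*(b + 2)
(2) = (x + 3)*(x^2 + 5*x + 6) = (x + 2)*(x + 3)*(x + 3)
(3) = (d + 3)*(d + 3)
(4) = (j + 4)*(j^4 + 4*j^3 - j^2 - 16*j - 12) = (j + 1)*(j + 4)*(j^3 + 3*j^2 - 4*j - 12) = (j + 1)*(j + 3)*(j + 4)*(j^2 - 4) = (j - 2)*(j + 1)*(j + 3)*(j + 4)*(j + 2)
(5) = (u - 4)*(u^2 - 3*u + 2) = (u - 4)*(u - 1)*(u - 2)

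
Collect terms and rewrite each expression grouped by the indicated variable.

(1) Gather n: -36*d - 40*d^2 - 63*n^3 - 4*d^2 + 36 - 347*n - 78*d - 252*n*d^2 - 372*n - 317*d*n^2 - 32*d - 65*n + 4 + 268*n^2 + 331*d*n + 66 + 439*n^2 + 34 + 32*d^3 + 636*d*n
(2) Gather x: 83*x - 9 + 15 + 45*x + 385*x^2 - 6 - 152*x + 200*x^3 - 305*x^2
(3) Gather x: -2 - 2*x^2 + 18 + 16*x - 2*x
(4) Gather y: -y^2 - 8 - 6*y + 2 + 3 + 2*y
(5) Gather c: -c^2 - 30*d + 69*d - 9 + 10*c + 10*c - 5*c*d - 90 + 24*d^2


(1) = 32*d^3 - 44*d^2 - 146*d - 63*n^3 + n^2*(707 - 317*d) + n*(-252*d^2 + 967*d - 784) + 140
(2) = 200*x^3 + 80*x^2 - 24*x
(3) = -2*x^2 + 14*x + 16
(4) = -y^2 - 4*y - 3
(5) = -c^2 + c*(20 - 5*d) + 24*d^2 + 39*d - 99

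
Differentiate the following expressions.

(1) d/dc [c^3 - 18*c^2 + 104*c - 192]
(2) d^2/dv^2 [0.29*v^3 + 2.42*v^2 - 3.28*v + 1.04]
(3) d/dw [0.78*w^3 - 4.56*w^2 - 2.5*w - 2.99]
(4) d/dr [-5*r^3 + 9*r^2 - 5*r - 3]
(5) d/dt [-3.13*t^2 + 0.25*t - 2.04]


(1) = 3*c^2 - 36*c + 104
(2) = 1.74*v + 4.84
(3) = 2.34*w^2 - 9.12*w - 2.5
(4) = -15*r^2 + 18*r - 5
(5) = 0.25 - 6.26*t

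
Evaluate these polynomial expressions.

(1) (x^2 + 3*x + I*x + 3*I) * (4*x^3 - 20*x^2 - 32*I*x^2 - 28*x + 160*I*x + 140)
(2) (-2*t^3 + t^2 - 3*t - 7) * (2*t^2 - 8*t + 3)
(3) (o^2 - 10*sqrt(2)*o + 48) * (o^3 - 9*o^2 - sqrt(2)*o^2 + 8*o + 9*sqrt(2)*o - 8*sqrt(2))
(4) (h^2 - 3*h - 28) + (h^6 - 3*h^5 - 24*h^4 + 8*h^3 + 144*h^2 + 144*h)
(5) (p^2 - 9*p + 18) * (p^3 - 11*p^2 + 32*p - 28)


(1) = 4*x^5 - 8*x^4 - 28*I*x^4 - 56*x^3 + 56*I*x^3 - 8*x^2 + 392*I*x^2 - 60*x + 56*I*x + 420*I
(2) = -4*t^5 + 18*t^4 - 20*t^3 + 13*t^2 + 47*t - 21
(3) = o^5 - 11*sqrt(2)*o^4 - 9*o^4 + 76*o^3 + 99*sqrt(2)*o^3 - 612*o^2 - 136*sqrt(2)*o^2 + 544*o + 432*sqrt(2)*o - 384*sqrt(2)
(4) = h^6 - 3*h^5 - 24*h^4 + 8*h^3 + 145*h^2 + 141*h - 28
(5) = p^5 - 20*p^4 + 149*p^3 - 514*p^2 + 828*p - 504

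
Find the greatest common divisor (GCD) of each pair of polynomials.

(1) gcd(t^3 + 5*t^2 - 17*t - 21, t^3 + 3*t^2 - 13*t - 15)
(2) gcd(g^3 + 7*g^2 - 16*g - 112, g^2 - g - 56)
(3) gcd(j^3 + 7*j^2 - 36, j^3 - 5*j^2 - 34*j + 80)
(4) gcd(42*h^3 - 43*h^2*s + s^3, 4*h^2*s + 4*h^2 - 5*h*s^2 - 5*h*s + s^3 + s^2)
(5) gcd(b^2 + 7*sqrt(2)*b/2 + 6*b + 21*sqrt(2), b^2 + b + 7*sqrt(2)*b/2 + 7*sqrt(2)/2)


(1) = gcd((t - 3)*(t + 1)*(t + 7), (t - 3)*(t + 1)*(t + 5)) = t^2 - 2*t - 3
(2) = gcd((g - 4)*(g + 4)*(g + 7), (g - 8)*(g + 7)) = g + 7
(3) = j - 2
(4) = gcd((-6*h + s)*(-h + s)*(7*h + s), (-4*h + s)*(-h + s)*(s + 1)) = -h + s
(5) = gcd((b + 6)*(b + 7*sqrt(2)/2), (b + 1)*(b + 7*sqrt(2)/2)) = b + 7*sqrt(2)/2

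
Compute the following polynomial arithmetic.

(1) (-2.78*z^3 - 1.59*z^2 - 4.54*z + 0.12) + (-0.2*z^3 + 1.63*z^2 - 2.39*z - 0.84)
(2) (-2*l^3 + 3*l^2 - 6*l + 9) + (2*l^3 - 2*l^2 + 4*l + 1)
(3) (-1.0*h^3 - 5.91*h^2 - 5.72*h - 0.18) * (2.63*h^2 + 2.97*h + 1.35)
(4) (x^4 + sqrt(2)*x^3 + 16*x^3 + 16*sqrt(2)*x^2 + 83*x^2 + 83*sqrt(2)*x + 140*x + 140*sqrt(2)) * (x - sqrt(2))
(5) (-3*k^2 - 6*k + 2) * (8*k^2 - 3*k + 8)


(1) = -2.98*z^3 + 0.04*z^2 - 6.93*z - 0.72
(2) = l^2 - 2*l + 10
(3) = -2.63*h^5 - 18.5133*h^4 - 33.9463*h^3 - 25.4403*h^2 - 8.2566*h - 0.243
(4) = x^5 + 16*x^4 + 81*x^3 + 108*x^2 - 166*x - 280
(5) = -24*k^4 - 39*k^3 + 10*k^2 - 54*k + 16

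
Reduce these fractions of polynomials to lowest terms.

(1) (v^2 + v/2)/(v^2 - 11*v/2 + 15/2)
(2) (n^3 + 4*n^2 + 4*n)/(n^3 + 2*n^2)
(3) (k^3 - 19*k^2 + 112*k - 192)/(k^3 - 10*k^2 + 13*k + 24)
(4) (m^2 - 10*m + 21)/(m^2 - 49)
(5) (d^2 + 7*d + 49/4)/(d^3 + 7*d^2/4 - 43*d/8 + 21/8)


(1) = (2*v^2 + v)/(2*v^2 - 11*v + 15)
(2) = (n + 2)/n
(3) = (k - 8)/(k + 1)
(4) = (m - 3)/(m + 7)
(5) = (4*d + 14)/(4*d^2 - 7*d + 3)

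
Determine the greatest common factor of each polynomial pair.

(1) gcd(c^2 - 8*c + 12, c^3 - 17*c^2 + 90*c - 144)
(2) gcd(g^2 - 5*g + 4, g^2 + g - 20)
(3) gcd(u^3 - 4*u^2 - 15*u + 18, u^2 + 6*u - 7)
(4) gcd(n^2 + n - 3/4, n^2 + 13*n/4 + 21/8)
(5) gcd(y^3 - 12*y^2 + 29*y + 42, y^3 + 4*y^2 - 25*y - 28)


(1) = c - 6
(2) = gcd((g - 4)*(g - 1), (g - 4)*(g + 5)) = g - 4
(3) = gcd((u - 6)*(u - 1)*(u + 3), (u - 1)*(u + 7)) = u - 1
(4) = gcd((n - 1/2)*(n + 3/2), (n + 3/2)*(n + 7/4)) = n + 3/2
(5) = y + 1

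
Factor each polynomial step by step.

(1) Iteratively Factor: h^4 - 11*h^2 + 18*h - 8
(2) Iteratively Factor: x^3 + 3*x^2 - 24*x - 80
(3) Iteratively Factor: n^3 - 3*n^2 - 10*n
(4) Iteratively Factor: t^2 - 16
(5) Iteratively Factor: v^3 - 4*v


(1) = (h - 1)*(h^3 + h^2 - 10*h + 8) = (h - 1)*(h + 4)*(h^2 - 3*h + 2) = (h - 2)*(h - 1)*(h + 4)*(h - 1)
(2) = (x - 5)*(x^2 + 8*x + 16) = (x - 5)*(x + 4)*(x + 4)
(3) = (n + 2)*(n^2 - 5*n) = n*(n + 2)*(n - 5)
(4) = (t + 4)*(t - 4)
(5) = (v - 2)*(v^2 + 2*v) = v*(v - 2)*(v + 2)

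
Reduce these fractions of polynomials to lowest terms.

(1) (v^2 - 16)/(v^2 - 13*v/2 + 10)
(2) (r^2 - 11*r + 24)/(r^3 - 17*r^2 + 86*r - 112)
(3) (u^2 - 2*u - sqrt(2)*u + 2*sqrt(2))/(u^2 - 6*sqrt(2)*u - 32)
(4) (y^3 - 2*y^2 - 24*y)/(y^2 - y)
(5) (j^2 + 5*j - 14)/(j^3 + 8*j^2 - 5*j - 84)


(1) = (2*v + 8)/(2*v - 5)
(2) = (r - 3)/(r^2 - 9*r + 14)
(3) = (u^2 + u*(-2 - sqrt(2)) + 2*sqrt(2))/(u^2 - 6*sqrt(2)*u - 32)
(4) = (y^2 - 2*y - 24)/(y - 1)
(5) = (j - 2)/(j^2 + j - 12)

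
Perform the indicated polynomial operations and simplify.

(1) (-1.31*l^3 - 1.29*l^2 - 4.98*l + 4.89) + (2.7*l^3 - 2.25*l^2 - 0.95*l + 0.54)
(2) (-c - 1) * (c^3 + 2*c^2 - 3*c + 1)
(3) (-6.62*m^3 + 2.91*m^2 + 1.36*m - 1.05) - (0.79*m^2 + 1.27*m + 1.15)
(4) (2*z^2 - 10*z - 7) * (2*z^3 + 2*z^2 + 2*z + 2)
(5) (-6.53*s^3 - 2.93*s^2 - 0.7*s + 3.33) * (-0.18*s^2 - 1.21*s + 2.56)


(1) = 1.39*l^3 - 3.54*l^2 - 5.93*l + 5.43
(2) = -c^4 - 3*c^3 + c^2 + 2*c - 1
(3) = -6.62*m^3 + 2.12*m^2 + 0.09*m - 2.2
(4) = 4*z^5 - 16*z^4 - 30*z^3 - 30*z^2 - 34*z - 14
(5) = 1.1754*s^5 + 8.4287*s^4 - 13.0455*s^3 - 7.2532*s^2 - 5.8213*s + 8.5248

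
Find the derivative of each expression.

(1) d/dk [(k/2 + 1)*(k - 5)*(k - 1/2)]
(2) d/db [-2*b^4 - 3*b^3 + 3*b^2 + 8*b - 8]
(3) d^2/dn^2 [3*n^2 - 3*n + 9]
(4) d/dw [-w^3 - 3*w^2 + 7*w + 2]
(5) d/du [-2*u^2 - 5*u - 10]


(1) = 3*k^2/2 - 7*k/2 - 17/4
(2) = -8*b^3 - 9*b^2 + 6*b + 8
(3) = 6
(4) = -3*w^2 - 6*w + 7
(5) = -4*u - 5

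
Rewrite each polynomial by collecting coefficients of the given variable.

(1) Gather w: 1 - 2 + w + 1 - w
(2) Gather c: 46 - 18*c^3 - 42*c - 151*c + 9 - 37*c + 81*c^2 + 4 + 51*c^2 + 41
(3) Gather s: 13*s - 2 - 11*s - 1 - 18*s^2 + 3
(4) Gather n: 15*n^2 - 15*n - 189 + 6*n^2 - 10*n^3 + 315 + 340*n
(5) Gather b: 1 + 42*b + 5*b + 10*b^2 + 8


(1) = 0
(2) = -18*c^3 + 132*c^2 - 230*c + 100
(3) = -18*s^2 + 2*s
(4) = -10*n^3 + 21*n^2 + 325*n + 126
(5) = 10*b^2 + 47*b + 9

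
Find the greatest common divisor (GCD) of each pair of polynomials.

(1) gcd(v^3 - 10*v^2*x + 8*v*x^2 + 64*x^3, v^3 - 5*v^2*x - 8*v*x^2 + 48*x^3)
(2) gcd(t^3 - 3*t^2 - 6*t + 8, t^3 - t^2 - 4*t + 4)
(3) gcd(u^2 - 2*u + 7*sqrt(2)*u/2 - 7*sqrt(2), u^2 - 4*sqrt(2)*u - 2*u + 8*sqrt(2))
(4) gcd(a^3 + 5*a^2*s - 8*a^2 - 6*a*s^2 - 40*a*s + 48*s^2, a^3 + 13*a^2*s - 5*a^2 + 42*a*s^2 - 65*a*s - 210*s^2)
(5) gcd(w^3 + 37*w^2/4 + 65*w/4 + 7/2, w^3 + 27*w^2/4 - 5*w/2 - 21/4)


(1) = -v + 4*x
(2) = t^2 + t - 2
(3) = u - 2
(4) = gcd((a - 8)*(a - s)*(a + 6*s), (a - 5)*(a + 6*s)*(a + 7*s)) = a + 6*s
(5) = w + 7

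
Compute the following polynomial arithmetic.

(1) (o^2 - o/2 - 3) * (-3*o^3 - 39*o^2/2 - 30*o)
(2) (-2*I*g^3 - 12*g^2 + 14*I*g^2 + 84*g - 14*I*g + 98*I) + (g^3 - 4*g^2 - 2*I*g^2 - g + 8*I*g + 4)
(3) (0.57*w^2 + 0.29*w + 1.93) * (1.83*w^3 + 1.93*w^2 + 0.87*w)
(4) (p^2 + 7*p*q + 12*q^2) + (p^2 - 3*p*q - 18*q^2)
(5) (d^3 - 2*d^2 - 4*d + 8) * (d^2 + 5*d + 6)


(1) = -3*o^5 - 18*o^4 - 45*o^3/4 + 147*o^2/2 + 90*o
(2) = g^3 - 2*I*g^3 - 16*g^2 + 12*I*g^2 + 83*g - 6*I*g + 4 + 98*I
(3) = 1.0431*w^5 + 1.6308*w^4 + 4.5875*w^3 + 3.9772*w^2 + 1.6791*w
(4) = 2*p^2 + 4*p*q - 6*q^2
(5) = d^5 + 3*d^4 - 8*d^3 - 24*d^2 + 16*d + 48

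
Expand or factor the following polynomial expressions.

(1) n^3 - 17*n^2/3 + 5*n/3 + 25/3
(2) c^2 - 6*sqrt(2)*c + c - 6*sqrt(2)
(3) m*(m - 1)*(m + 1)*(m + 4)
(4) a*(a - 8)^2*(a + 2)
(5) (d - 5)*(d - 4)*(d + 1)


(1) = (n - 5)*(n - 5/3)*(n + 1)
(2) = (c + 1)*(c - 6*sqrt(2))
(3) = m^4 + 4*m^3 - m^2 - 4*m
(4) = a^4 - 14*a^3 + 32*a^2 + 128*a
(5) = d^3 - 8*d^2 + 11*d + 20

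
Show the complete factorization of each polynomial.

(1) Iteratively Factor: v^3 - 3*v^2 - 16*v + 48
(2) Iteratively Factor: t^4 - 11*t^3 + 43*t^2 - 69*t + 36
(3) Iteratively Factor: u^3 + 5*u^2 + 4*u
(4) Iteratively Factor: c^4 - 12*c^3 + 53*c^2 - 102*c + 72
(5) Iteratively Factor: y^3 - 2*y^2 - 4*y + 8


(1) = (v - 3)*(v^2 - 16) = (v - 3)*(v + 4)*(v - 4)
(2) = (t - 1)*(t^3 - 10*t^2 + 33*t - 36) = (t - 3)*(t - 1)*(t^2 - 7*t + 12) = (t - 3)^2*(t - 1)*(t - 4)
(3) = (u)*(u^2 + 5*u + 4) = u*(u + 4)*(u + 1)
(4) = (c - 2)*(c^3 - 10*c^2 + 33*c - 36) = (c - 4)*(c - 2)*(c^2 - 6*c + 9) = (c - 4)*(c - 3)*(c - 2)*(c - 3)
(5) = (y - 2)*(y^2 - 4) = (y - 2)^2*(y + 2)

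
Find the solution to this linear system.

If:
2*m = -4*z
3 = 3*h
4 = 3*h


Then:
No Solution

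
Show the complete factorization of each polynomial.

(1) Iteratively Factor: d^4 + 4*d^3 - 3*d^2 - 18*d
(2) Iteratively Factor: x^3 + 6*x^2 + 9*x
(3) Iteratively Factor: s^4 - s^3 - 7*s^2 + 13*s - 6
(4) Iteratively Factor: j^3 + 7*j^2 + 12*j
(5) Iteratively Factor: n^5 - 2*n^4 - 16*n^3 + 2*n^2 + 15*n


(1) = (d - 2)*(d^3 + 6*d^2 + 9*d) = (d - 2)*(d + 3)*(d^2 + 3*d) = d*(d - 2)*(d + 3)*(d + 3)
(2) = (x + 3)*(x^2 + 3*x) = x*(x + 3)*(x + 3)
(3) = (s - 1)*(s^3 - 7*s + 6) = (s - 1)^2*(s^2 + s - 6) = (s - 2)*(s - 1)^2*(s + 3)
(4) = (j + 4)*(j^2 + 3*j) = j*(j + 4)*(j + 3)
(5) = (n + 3)*(n^4 - 5*n^3 - n^2 + 5*n) = (n + 1)*(n + 3)*(n^3 - 6*n^2 + 5*n) = (n - 1)*(n + 1)*(n + 3)*(n^2 - 5*n) = n*(n - 1)*(n + 1)*(n + 3)*(n - 5)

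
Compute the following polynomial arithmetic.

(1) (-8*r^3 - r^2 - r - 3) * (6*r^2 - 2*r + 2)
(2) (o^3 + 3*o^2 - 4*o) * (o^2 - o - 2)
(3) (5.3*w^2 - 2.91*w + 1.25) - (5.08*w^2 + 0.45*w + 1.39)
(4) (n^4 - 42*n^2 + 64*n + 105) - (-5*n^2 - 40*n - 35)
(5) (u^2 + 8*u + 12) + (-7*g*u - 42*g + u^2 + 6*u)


(1) = -48*r^5 + 10*r^4 - 20*r^3 - 18*r^2 + 4*r - 6
(2) = o^5 + 2*o^4 - 9*o^3 - 2*o^2 + 8*o
(3) = 0.22*w^2 - 3.36*w - 0.14
(4) = n^4 - 37*n^2 + 104*n + 140
(5) = -7*g*u - 42*g + 2*u^2 + 14*u + 12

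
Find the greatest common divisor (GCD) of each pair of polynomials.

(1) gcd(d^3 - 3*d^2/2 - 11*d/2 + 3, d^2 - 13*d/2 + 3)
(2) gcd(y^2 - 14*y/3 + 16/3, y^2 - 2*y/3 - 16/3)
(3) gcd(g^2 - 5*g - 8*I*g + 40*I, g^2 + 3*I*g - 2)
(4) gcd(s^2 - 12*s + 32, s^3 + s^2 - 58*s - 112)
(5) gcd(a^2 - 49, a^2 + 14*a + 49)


(1) = gcd((d - 3)*(d - 1/2)*(d + 2), (d - 6)*(d - 1/2)) = d - 1/2
(2) = y - 8/3
(3) = gcd((g - 5)*(g - 8*I), (g + I)*(g + 2*I)) = 1
(4) = s - 8
(5) = a + 7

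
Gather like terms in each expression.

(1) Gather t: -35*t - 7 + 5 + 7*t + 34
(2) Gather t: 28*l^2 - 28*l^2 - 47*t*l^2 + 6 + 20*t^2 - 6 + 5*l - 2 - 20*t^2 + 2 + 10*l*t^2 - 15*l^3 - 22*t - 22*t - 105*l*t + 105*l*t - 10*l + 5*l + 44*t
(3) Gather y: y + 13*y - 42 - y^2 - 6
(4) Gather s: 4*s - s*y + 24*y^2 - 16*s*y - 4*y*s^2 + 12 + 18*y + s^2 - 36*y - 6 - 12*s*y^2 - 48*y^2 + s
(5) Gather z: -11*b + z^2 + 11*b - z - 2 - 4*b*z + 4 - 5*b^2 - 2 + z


(1) = 32 - 28*t
(2) = -15*l^3 - 47*l^2*t + 10*l*t^2
(3) = -y^2 + 14*y - 48
(4) = s^2*(1 - 4*y) + s*(-12*y^2 - 17*y + 5) - 24*y^2 - 18*y + 6
(5) = -5*b^2 - 4*b*z + z^2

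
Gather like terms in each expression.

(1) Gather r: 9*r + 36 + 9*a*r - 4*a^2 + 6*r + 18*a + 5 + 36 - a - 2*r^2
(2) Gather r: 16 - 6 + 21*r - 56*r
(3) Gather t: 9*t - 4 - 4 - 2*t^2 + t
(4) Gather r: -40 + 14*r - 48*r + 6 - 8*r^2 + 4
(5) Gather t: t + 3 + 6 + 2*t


(1) = -4*a^2 + 17*a - 2*r^2 + r*(9*a + 15) + 77
(2) = 10 - 35*r
(3) = -2*t^2 + 10*t - 8
(4) = -8*r^2 - 34*r - 30
(5) = 3*t + 9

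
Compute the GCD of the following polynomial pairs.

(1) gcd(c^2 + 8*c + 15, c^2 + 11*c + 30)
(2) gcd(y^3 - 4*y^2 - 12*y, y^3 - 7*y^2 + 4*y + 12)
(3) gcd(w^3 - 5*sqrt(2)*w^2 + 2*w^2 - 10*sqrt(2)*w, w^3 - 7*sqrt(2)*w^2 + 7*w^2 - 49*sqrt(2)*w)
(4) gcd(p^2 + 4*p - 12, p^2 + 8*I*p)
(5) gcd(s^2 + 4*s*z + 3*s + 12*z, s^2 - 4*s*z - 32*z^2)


(1) = c + 5
(2) = gcd(y*(y - 6)*(y + 2), (y - 6)*(y - 2)*(y + 1)) = y - 6
(3) = gcd(w*(w + 2)*(w - 5*sqrt(2)), w*(w + 7)*(w - 7*sqrt(2))) = w
(4) = gcd((p - 2)*(p + 6), p*(p + 8*I)) = 1
(5) = gcd((s + 3)*(s + 4*z), (s - 8*z)*(s + 4*z)) = s + 4*z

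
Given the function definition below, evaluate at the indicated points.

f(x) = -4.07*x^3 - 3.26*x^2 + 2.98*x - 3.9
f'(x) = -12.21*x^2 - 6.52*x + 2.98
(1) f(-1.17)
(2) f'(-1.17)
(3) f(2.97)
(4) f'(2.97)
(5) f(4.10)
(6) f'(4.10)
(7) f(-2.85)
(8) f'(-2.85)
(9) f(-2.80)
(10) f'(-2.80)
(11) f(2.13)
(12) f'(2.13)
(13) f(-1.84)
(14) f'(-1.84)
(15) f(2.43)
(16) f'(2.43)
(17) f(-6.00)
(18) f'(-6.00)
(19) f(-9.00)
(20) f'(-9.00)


(1) = -5.33
(2) = -6.11
(3) = -130.43
(4) = -124.09
(5) = -326.99
(6) = -229.00
(7) = 55.34
(8) = -77.61
(9) = 51.54
(10) = -74.49
(11) = -51.67
(12) = -66.30
(13) = 4.93
(14) = -26.36
(15) = -74.31
(16) = -84.96
(17) = 739.98
(18) = -397.46
(19) = 2672.25
(20) = -927.35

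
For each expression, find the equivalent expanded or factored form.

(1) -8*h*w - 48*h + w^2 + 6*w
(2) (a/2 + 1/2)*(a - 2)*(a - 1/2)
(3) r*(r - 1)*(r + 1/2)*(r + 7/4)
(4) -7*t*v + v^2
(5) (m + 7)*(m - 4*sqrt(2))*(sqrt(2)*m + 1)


(1) = (-8*h + w)*(w + 6)
(2) = a^3/2 - 3*a^2/4 - 3*a/4 + 1/2
(3) = r^4 + 5*r^3/4 - 11*r^2/8 - 7*r/8
(4) = v*(-7*t + v)
(5) = sqrt(2)*m^3 - 7*m^2 + 7*sqrt(2)*m^2 - 49*m - 4*sqrt(2)*m - 28*sqrt(2)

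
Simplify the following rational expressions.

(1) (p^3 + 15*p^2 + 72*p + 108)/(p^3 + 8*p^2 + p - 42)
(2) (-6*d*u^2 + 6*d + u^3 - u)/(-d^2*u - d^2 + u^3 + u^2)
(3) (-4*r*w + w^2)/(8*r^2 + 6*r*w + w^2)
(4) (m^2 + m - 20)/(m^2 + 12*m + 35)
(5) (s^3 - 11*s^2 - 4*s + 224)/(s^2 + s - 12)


(1) = (p^2 + 12*p + 36)/(p^2 + 5*p - 14)
(2) = (-6*d*u + 6*d + u^2 - u)/(-d^2 + u^2)
(3) = (-4*r*w + w^2)/(8*r^2 + 6*r*w + w^2)
(4) = (m - 4)/(m + 7)
(5) = (s^2 - 15*s + 56)/(s - 3)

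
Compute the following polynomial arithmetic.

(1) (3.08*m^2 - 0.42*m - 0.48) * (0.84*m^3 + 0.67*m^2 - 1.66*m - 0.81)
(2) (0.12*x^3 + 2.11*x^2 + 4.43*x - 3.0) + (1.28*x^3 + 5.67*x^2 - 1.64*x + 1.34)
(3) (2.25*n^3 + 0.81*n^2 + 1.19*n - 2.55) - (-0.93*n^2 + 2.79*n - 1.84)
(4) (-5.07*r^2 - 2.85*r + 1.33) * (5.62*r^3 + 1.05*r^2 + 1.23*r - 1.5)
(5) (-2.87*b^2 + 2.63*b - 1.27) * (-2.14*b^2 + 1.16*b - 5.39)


(1) = 2.5872*m^5 + 1.7108*m^4 - 5.7974*m^3 - 2.1192*m^2 + 1.137*m + 0.3888
(2) = 1.4*x^3 + 7.78*x^2 + 2.79*x - 1.66
(3) = 2.25*n^3 + 1.74*n^2 - 1.6*n - 0.71
(4) = -28.4934*r^5 - 21.3405*r^4 - 1.754*r^3 + 5.496*r^2 + 5.9109*r - 1.995
(5) = 6.1418*b^4 - 8.9574*b^3 + 21.2379*b^2 - 15.6489*b + 6.8453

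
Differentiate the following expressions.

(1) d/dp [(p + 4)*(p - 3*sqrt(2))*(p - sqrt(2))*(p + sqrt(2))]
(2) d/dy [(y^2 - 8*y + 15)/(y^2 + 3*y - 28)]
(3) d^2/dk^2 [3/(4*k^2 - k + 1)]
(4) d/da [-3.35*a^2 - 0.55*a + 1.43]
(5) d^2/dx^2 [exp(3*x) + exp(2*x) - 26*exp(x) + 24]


(1) = 4*p^3 - 9*sqrt(2)*p^2 + 12*p^2 - 24*sqrt(2)*p - 4*p - 8 + 6*sqrt(2)
(2) = (11*y^2 - 86*y + 179)/(y^4 + 6*y^3 - 47*y^2 - 168*y + 784)
(3) = 6*(-16*k^2 + 4*k + (8*k - 1)^2 - 4)/(4*k^2 - k + 1)^3
(4) = -6.7*a - 0.55
(5) = (9*exp(2*x) + 4*exp(x) - 26)*exp(x)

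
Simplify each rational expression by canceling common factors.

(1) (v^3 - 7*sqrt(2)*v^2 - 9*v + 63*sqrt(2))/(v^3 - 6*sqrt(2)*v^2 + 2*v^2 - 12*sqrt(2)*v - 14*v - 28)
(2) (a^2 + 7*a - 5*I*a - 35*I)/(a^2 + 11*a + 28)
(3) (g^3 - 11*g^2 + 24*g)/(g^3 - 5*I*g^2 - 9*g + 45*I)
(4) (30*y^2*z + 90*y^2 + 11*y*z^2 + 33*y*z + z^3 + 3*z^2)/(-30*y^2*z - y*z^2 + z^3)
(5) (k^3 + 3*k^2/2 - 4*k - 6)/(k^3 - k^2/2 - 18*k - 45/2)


(1) = (v^2 - 9)/(v^2 + v*(sqrt(2) + 2) + 2*sqrt(2))
(2) = (a - 5*I)/(a + 4)
(3) = (g^2 - 8*g)/(g^2 + g*(3 - 5*I) - 15*I)
(4) = (-6*y*z - 18*y - z^2 - 3*z)/(6*y*z - z^2)
(5) = (k^2 - 4)/(k^2 - 2*k - 15)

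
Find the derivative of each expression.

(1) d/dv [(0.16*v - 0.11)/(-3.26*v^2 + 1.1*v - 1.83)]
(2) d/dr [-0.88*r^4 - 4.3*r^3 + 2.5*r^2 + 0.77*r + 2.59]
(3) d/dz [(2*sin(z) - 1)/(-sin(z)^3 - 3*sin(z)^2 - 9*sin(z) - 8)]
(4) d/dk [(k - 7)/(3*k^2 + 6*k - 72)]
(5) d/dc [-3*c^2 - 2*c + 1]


(1) = (0.5216*v^2 - 0.7172*v - 0.1718)/(10.6276*v^4 - 7.172*v^3 + 13.1416*v^2 - 4.026*v + 3.3489)
(2) = -3.52*r^3 - 12.9*r^2 + 5.0*r + 0.77
(3) = (4*sin(z)^3 + 3*sin(z)^2 - 6*sin(z) - 25)*cos(z)/(sin(z)^3 + 3*sin(z)^2 + 9*sin(z) + 8)^2
(4) = (k^2 + 2*k - 2*(k - 7)*(k + 1) - 24)/(3*(k^2 + 2*k - 24)^2)
(5) = -6*c - 2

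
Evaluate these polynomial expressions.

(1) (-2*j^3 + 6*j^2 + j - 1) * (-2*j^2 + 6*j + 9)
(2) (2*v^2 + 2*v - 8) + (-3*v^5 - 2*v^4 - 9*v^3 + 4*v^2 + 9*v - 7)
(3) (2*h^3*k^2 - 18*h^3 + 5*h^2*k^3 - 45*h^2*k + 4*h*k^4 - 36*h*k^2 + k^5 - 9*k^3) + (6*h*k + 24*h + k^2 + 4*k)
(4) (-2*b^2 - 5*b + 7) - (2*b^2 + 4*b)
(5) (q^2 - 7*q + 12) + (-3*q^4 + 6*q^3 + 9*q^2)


(1) = 4*j^5 - 24*j^4 + 16*j^3 + 62*j^2 + 3*j - 9
(2) = -3*v^5 - 2*v^4 - 9*v^3 + 6*v^2 + 11*v - 15
(3) = 2*h^3*k^2 - 18*h^3 + 5*h^2*k^3 - 45*h^2*k + 4*h*k^4 - 36*h*k^2 + 6*h*k + 24*h + k^5 - 9*k^3 + k^2 + 4*k
(4) = -4*b^2 - 9*b + 7
(5) = -3*q^4 + 6*q^3 + 10*q^2 - 7*q + 12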